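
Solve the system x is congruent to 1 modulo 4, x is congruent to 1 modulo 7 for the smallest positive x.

Since 7·3 ≡ 1 (mod 4), take x = 1 + 7·((1−1)·3 mod 4) = 1 + 7·0 = 1.
Check: 1 mod 4 = 1, 1 mod 7 = 1.

1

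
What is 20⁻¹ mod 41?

39

41 = 2·20 + 1
20 = 20·1 + 0
Back-substituting gives 20·39 ≡ 1 (mod 41).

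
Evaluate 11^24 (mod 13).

1

Successive squares of 11 mod 13: 11^1≡11, 11^2≡4, 11^4≡3, 11^8≡9, 11^16≡3.
24 = 8 + 16, so 11^24 ≡ 9·3 ≡ 1 (mod 13).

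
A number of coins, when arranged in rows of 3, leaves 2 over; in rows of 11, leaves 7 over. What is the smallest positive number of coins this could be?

x ≡ 2 (mod 3) gives x ∈ {2, 5, 8, 11, 14, 17, 20, 23, …}.
The first of these with x mod 11 = 7 is 29.

29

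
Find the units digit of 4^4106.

Last digits of 4^n: 4, 6 (period 2).
4106 mod 2 = 0, so the last digit matches 4^2 = 6.

6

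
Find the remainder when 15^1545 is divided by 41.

27

Successive squares of 15 mod 41: 15^1≡15, 15^2≡20, 15^4≡31, 15^8≡18, 15^16≡37, 15^32≡16, 15^64≡10, 15^128≡18, 15^256≡37, 15^512≡16, 15^1024≡10.
1545 = 1 + 8 + 512 + 1024, so 15^1545 ≡ 15·18·16·10 ≡ 27 (mod 41).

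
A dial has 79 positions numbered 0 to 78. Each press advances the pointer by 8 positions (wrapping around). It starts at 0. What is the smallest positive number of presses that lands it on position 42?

25

8⁻¹ ≡ 10 (mod 79) because 8·10 = 80 = 1·79 + 1.
So x ≡ 10·42 = 420 ≡ 25 (mod 79).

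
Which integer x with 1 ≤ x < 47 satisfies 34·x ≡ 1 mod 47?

34·18 = 612 = 13·47 + 1, so 34⁻¹ ≡ 18 (mod 47).

18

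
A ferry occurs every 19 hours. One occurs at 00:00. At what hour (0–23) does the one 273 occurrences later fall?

273·19 = 5187.
5187 − 216·24 = 3, so 5187 ≡ 3 (mod 24).
(0 + 3) mod 24 = 3.

3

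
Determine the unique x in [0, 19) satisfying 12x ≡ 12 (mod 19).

1

12⁻¹ ≡ 8 (mod 19) because 12·8 = 96 = 5·19 + 1.
So x ≡ 8·12 = 96 ≡ 1 (mod 19).
Check: 12·1 = 12 = 0·19 + 12.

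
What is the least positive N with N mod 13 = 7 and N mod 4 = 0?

20

x ≡ 0 (mod 4) gives x ∈ {0, 4, 8, 12, 16, 20}.
The first of these with x mod 13 = 7 is 20.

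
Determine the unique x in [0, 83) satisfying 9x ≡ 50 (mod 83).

24

The inverse of 9 mod 83 is 37 (since 9·37 = 333 ≡ 1).
So x ≡ 37·50 = 1850 ≡ 24 (mod 83).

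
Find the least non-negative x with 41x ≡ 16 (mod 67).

41⁻¹ ≡ 18 (mod 67) because 41·18 = 738 = 11·67 + 1.
So x ≡ 18·16 = 288 ≡ 20 (mod 67).

20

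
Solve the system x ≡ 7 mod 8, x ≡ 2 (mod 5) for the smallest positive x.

x ≡ 2 (mod 5) gives x ∈ {2, 7}.
The first of these with x mod 8 = 7 is 7.

7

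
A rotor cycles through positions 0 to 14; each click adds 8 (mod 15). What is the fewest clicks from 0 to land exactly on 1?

2

8·2 = 16 = 1·15 + 1, so 8⁻¹ ≡ 2 (mod 15).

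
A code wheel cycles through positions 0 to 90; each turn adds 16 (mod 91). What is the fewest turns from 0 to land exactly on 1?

74

91 = 5·16 + 11
16 = 1·11 + 5
11 = 2·5 + 1
5 = 5·1 + 0
Back-substituting gives 16·74 ≡ 1 (mod 91).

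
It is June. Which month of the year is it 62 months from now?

August

62 = 5·12 + 2, so 62 mod 12 = 2.
June + 2 months → August.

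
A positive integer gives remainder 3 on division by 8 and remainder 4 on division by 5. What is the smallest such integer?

19

x ≡ 4 (mod 5) gives x ∈ {4, 9, 14, 19}.
The first of these with x mod 8 = 3 is 19.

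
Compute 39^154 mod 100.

41

Successive squares of 39 mod 100: 39^1≡39, 39^2≡21, 39^4≡41, 39^8≡81, 39^16≡61, 39^32≡21, 39^64≡41, 39^128≡81.
Since 154 = 2 + 8 + 16 + 128 in binary, 39^154 ≡ 21·81·61·81 ≡ 41 (mod 100).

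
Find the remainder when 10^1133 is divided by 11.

10

By repeated squaring mod 11: 10^1≡10, 10^2≡1, 10^4≡1, 10^8≡1, 10^16≡1, 10^32≡1, 10^64≡1, 10^128≡1, 10^256≡1, 10^512≡1, 10^1024≡1.
1133 = 1 + 4 + 8 + 32 + 64 + 1024, so 10^1133 ≡ 10·1·1·1·1·1 ≡ 10 (mod 11).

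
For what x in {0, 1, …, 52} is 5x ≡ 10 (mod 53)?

2

The inverse of 5 mod 53 is 32 (since 5·32 = 160 ≡ 1).
So x ≡ 32·10 = 320 ≡ 2 (mod 53).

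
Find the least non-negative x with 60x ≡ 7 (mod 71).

The inverse of 60 mod 71 is 58 (since 60·58 = 3480 ≡ 1).
Multiplying both sides by 58: x ≡ 58·7 = 406 ≡ 51 (mod 71).
Check: 60·51 = 3060 = 43·71 + 7.

51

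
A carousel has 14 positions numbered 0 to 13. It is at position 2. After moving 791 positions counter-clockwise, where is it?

9

791 mod 14 = 7 (since 56·14 = 784).
(2 − 7) mod 14 = 9.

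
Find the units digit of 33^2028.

Last digits of 3^n: 3, 9, 7, 1 (period 4).
2028 leaves remainder 0 on division by 4, so 33^2028 ends in 1.

1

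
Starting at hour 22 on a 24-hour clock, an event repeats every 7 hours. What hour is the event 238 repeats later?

238·7 = 1666.
Dividing 1666 by 24 gives quotient 69 and remainder 10.
(22 + 10) mod 24 = 8.

8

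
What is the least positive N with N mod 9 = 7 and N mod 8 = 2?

34

x ≡ 2 (mod 8) gives x ∈ {2, 10, 18, 26, 34}.
The first of these with x mod 9 = 7 is 34.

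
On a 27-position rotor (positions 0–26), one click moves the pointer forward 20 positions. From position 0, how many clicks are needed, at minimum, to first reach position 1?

27 = 1·20 + 7
20 = 2·7 + 6
7 = 1·6 + 1
6 = 6·1 + 0
Back-substituting gives 20·23 ≡ 1 (mod 27).

23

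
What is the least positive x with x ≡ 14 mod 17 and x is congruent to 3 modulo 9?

x ≡ 3 (mod 9) gives x ∈ {3, 12, 21, 30, 39, 48}.
The first of these with x mod 17 = 14 is 48.

48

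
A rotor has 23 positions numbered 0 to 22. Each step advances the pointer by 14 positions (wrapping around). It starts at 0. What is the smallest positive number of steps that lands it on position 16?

11

The inverse of 14 mod 23 is 5 (since 14·5 = 70 ≡ 1).
So x ≡ 5·16 = 80 ≡ 11 (mod 23).
Check: 14·11 = 154 = 6·23 + 16.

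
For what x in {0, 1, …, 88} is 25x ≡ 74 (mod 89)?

35

The inverse of 25 mod 89 is 57 (since 25·57 = 1425 ≡ 1).
Multiplying both sides by 57: x ≡ 57·74 = 4218 ≡ 35 (mod 89).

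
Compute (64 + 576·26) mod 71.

576·26 = 14976.
14976 − 210·71 = 66, so 14976 ≡ 66 (mod 71).
(64 + 66) mod 71 = 59.

59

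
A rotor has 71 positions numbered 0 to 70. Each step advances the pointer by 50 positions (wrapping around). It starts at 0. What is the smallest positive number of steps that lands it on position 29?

2

50⁻¹ ≡ 27 (mod 71) because 50·27 = 1350 = 19·71 + 1.
So x ≡ 27·29 = 783 ≡ 2 (mod 71).
Check: 50·2 = 100 = 1·71 + 29.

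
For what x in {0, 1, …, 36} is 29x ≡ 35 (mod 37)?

28

The inverse of 29 mod 37 is 23 (since 29·23 = 667 ≡ 1).
So x ≡ 23·35 = 805 ≡ 28 (mod 37).
Check: 29·28 = 812 = 21·37 + 35.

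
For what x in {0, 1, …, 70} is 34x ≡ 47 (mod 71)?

The inverse of 34 mod 71 is 23 (since 34·23 = 782 ≡ 1).
So x ≡ 23·47 = 1081 ≡ 16 (mod 71).
Check: 34·16 = 544 = 7·71 + 47.

16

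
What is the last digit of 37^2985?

7

The units digit of 37^n cycles with period 4: 7, 9, 3, 1, …
2985 leaves remainder 1 on division by 4, so 37^2985 ends in 7.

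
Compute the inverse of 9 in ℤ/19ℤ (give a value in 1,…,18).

17

9·17 = 153 = 8·19 + 1, so 9⁻¹ ≡ 17 (mod 19).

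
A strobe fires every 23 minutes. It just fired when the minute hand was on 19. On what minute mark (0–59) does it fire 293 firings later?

38

293·23 = 6739.
6739 = 112·60 + 19, so 6739 mod 60 = 19.
(19 + 19) mod 60 = 38.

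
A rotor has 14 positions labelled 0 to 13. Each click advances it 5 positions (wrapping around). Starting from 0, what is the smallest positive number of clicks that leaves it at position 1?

5·3 = 15 = 1·14 + 1, so 5⁻¹ ≡ 3 (mod 14).

3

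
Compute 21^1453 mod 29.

3

Square-and-reduce mod 29: 21^1≡21, 21^2≡6, 21^4≡7, 21^8≡20, 21^16≡23, 21^32≡7, 21^64≡20, 21^128≡23, 21^256≡7, 21^512≡20, 21^1024≡23.
1453 = 1 + 4 + 8 + 32 + 128 + 256 + 1024, so 21^1453 ≡ 21·7·20·7·23·7·23 ≡ 3 (mod 29).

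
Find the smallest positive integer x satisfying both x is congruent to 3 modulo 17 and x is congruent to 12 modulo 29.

360

Since 29·10 ≡ 1 (mod 17), take x = 12 + 29·((3−12)·10 mod 17) = 12 + 29·12 = 360.
Check: 360 mod 17 = 3, 360 mod 29 = 12.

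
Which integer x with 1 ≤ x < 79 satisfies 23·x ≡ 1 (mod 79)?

55

23·55 = 1265 = 16·79 + 1, so 23⁻¹ ≡ 55 (mod 79).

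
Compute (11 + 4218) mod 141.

140

4218 = 29·141 + 129, so 4218 mod 141 = 129.
(11 + 129) mod 141 = 140.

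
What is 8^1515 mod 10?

2

The units digit of 8^n cycles with period 4: 8, 4, 2, 6, …
1515 mod 4 = 3, so the last digit matches 8^3 = 2.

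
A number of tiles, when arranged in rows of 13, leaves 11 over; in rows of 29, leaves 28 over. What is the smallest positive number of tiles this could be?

115

Since 29·9 ≡ 1 (mod 13), take x = 28 + 29·((11−28)·9 mod 13) = 28 + 29·3 = 115.
Check: 115 mod 13 = 11, 115 mod 29 = 28.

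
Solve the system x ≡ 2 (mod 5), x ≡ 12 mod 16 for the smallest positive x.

12

x ≡ 2 (mod 5) gives x ∈ {2, 7, 12}.
The first of these with x mod 16 = 12 is 12.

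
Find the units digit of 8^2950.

Powers of 8 mod 10 repeat with period 4: 8, 4, 2, 6.
2950 mod 4 = 2, so the last digit matches 8^2 = 4.

4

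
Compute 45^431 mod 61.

36

By repeated squaring mod 61: 45^1≡45, 45^2≡12, 45^4≡22, 45^8≡57, 45^16≡16, 45^32≡12, 45^64≡22, 45^128≡57, 45^256≡16.
431 = 1 + 2 + 4 + 8 + 32 + 128 + 256, so 45^431 ≡ 45·12·22·57·12·57·16 ≡ 36 (mod 61).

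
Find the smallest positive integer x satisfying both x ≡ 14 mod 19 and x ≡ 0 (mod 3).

x ≡ 0 (mod 3) gives x ∈ {0, 3, 6, 9, 12, 15, 18, 21, …}.
The first of these with x mod 19 = 14 is 33.

33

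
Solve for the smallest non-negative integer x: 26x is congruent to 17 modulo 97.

26⁻¹ ≡ 56 (mod 97) because 26·56 = 1456 = 15·97 + 1.
So x ≡ 56·17 = 952 ≡ 79 (mod 97).

79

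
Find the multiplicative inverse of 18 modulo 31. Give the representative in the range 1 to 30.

19

31 = 1·18 + 13
18 = 1·13 + 5
13 = 2·5 + 3
5 = 1·3 + 2
3 = 1·2 + 1
2 = 2·1 + 0
Back-substituting gives 18·19 ≡ 1 (mod 31).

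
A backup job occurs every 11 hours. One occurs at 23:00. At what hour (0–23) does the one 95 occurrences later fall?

12

95·11 = 1045.
1045 mod 24 = 13 (since 43·24 = 1032).
(23 + 13) mod 24 = 12.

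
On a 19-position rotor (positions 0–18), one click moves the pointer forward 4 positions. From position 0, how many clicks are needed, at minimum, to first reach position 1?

19 = 4·4 + 3
4 = 1·3 + 1
3 = 3·1 + 0
Back-substituting gives 4·5 ≡ 1 (mod 19).

5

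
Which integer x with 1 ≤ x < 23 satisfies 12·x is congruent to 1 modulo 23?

2

12·2 = 24 = 1·23 + 1, so 12⁻¹ ≡ 2 (mod 23).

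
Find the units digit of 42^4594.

4

The units digit of 42^n cycles with period 4: 2, 4, 8, 6, …
4594 mod 4 = 2, so the last digit matches 2^2 = 4.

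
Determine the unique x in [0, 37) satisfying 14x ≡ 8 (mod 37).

27

The inverse of 14 mod 37 is 8 (since 14·8 = 112 ≡ 1).
So x ≡ 8·8 = 64 ≡ 27 (mod 37).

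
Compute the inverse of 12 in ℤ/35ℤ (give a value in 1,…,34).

3

12·3 = 36 = 1·35 + 1, so 12⁻¹ ≡ 3 (mod 35).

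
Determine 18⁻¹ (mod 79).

79 = 4·18 + 7
18 = 2·7 + 4
7 = 1·4 + 3
4 = 1·3 + 1
3 = 3·1 + 0
Back-substituting gives 18·22 ≡ 1 (mod 79).

22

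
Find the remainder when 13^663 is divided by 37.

By repeated squaring mod 37: 13^1≡13, 13^2≡21, 13^4≡34, 13^8≡9, 13^16≡7, 13^32≡12, 13^64≡33, 13^128≡16, 13^256≡34, 13^512≡9.
Since 663 = 1 + 2 + 4 + 16 + 128 + 512 in binary, 13^663 ≡ 13·21·34·7·16·9 ≡ 29 (mod 37).

29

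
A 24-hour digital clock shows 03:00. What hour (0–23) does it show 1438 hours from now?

1

Dividing 1438 by 24 gives quotient 59 and remainder 22.
(3 + 22) mod 24 = 1.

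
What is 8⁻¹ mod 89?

89 = 11·8 + 1
8 = 8·1 + 0
Back-substituting gives 8·78 ≡ 1 (mod 89).

78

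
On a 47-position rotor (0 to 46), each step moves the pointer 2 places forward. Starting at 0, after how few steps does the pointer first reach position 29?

2⁻¹ ≡ 24 (mod 47) because 2·24 = 48 = 1·47 + 1.
Multiplying both sides by 24: x ≡ 24·29 = 696 ≡ 38 (mod 47).

38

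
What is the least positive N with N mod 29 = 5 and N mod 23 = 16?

x ≡ 16 (mod 23) gives x ∈ {16, 39, 62, 85, 108, 131, 154, 177, …}.
The first of these with x mod 29 = 5 is 614.

614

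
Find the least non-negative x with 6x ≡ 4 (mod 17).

6⁻¹ ≡ 3 (mod 17) because 6·3 = 18 = 1·17 + 1.
So x ≡ 3·4 = 12 ≡ 12 (mod 17).

12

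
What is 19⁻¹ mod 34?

34 = 1·19 + 15
19 = 1·15 + 4
15 = 3·4 + 3
4 = 1·3 + 1
3 = 3·1 + 0
Back-substituting gives 19·9 ≡ 1 (mod 34).

9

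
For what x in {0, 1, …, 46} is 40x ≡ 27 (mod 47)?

23

The inverse of 40 mod 47 is 20 (since 40·20 = 800 ≡ 1).
So x ≡ 20·27 = 540 ≡ 23 (mod 47).
Check: 40·23 = 920 = 19·47 + 27.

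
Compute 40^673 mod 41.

By repeated squaring mod 41: 40^1≡40, 40^2≡1, 40^4≡1, 40^8≡1, 40^16≡1, 40^32≡1, 40^64≡1, 40^128≡1, 40^256≡1, 40^512≡1.
Since 673 = 1 + 32 + 128 + 512 in binary, 40^673 ≡ 40·1·1·1 ≡ 40 (mod 41).

40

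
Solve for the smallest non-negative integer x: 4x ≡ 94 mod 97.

72

The inverse of 4 mod 97 is 73 (since 4·73 = 292 ≡ 1).
Multiplying both sides by 73: x ≡ 73·94 = 6862 ≡ 72 (mod 97).
Check: 4·72 = 288 = 2·97 + 94.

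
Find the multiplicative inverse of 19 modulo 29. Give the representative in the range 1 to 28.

26

19·26 = 494 = 17·29 + 1, so 19⁻¹ ≡ 26 (mod 29).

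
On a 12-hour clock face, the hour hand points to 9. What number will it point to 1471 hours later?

1471 − 122·12 = 7, so 1471 ≡ 7 (mod 12).
9 + 7 → 4 on a 12-hour dial.

4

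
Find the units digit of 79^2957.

The units digit of 79^n cycles with period 2: 9, 1, …
2957 leaves remainder 1 on division by 2, so 79^2957 ends in 9.

9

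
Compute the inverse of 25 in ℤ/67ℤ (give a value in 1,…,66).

59

67 = 2·25 + 17
25 = 1·17 + 8
17 = 2·8 + 1
8 = 8·1 + 0
Back-substituting gives 25·59 ≡ 1 (mod 67).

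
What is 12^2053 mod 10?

The units digit of 12^n cycles with period 4: 2, 4, 8, 6, …
2053 leaves remainder 1 on division by 4, so 12^2053 ends in 2.

2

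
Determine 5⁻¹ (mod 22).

9

5·9 = 45 = 2·22 + 1, so 5⁻¹ ≡ 9 (mod 22).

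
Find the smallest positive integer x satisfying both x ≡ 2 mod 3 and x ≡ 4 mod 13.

17

x ≡ 2 (mod 3) gives x ∈ {2, 5, 8, 11, 14, 17}.
The first of these with x mod 13 = 4 is 17.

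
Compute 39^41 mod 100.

39

Square-and-reduce mod 100: 39^1≡39, 39^2≡21, 39^4≡41, 39^8≡81, 39^16≡61, 39^32≡21.
41 = 1 + 8 + 32, so 39^41 ≡ 39·81·21 ≡ 39 (mod 100).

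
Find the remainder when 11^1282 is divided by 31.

18

By repeated squaring mod 31: 11^1≡11, 11^2≡28, 11^4≡9, 11^8≡19, 11^16≡20, 11^32≡28, 11^64≡9, 11^128≡19, 11^256≡20, 11^512≡28, 11^1024≡9.
1282 = 2 + 256 + 1024, so 11^1282 ≡ 28·20·9 ≡ 18 (mod 31).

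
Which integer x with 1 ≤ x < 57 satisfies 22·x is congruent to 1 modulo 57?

57 = 2·22 + 13
22 = 1·13 + 9
13 = 1·9 + 4
9 = 2·4 + 1
4 = 4·1 + 0
Back-substituting gives 22·13 ≡ 1 (mod 57).

13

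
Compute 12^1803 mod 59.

29

By repeated squaring mod 59: 12^1≡12, 12^2≡26, 12^4≡27, 12^8≡21, 12^16≡28, 12^32≡17, 12^64≡53, 12^128≡36, 12^256≡57, 12^512≡4, 12^1024≡16.
1803 = 1 + 2 + 8 + 256 + 512 + 1024, so 12^1803 ≡ 12·26·21·57·4·16 ≡ 29 (mod 59).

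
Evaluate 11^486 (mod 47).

32

Square-and-reduce mod 47: 11^1≡11, 11^2≡27, 11^4≡24, 11^8≡12, 11^16≡3, 11^32≡9, 11^64≡34, 11^128≡28, 11^256≡32.
486 = 2 + 4 + 32 + 64 + 128 + 256, so 11^486 ≡ 27·24·9·34·28·32 ≡ 32 (mod 47).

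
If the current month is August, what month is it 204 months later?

August

204 − 17·12 = 0, so 204 ≡ 0 (mod 12).
August + 0 months → August.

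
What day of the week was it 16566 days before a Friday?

16566 = 2366·7 + 4, so 16566 mod 7 = 4.
Friday − 4 days → Monday.

Monday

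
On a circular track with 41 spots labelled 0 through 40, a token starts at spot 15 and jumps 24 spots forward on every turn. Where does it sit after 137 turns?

23

137·24 = 3288.
3288 mod 41 = 8 (since 80·41 = 3280).
(15 + 8) mod 41 = 23.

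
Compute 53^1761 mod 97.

By repeated squaring mod 97: 53^1≡53, 53^2≡93, 53^4≡16, 53^8≡62, 53^16≡61, 53^32≡35, 53^64≡61, 53^128≡35, 53^256≡61, 53^512≡35, 53^1024≡61.
1761 = 1 + 32 + 64 + 128 + 512 + 1024, so 53^1761 ≡ 53·35·61·35·35·61 ≡ 12 (mod 97).

12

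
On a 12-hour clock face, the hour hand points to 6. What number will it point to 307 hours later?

307 = 25·12 + 7, so 307 mod 12 = 7.
6 + 7 → 1 on a 12-hour dial.

1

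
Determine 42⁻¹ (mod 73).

42·40 = 1680 = 23·73 + 1, so 42⁻¹ ≡ 40 (mod 73).

40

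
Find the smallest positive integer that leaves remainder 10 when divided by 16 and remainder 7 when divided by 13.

202

Since 13·5 ≡ 1 (mod 16), take x = 7 + 13·((10−7)·5 mod 16) = 7 + 13·15 = 202.
Check: 202 mod 16 = 10, 202 mod 13 = 7.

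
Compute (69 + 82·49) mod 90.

82·49 = 4018.
Dividing 4018 by 90 gives quotient 44 and remainder 58.
(69 + 58) mod 90 = 37.

37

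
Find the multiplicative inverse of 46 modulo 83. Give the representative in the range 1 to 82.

74

83 = 1·46 + 37
46 = 1·37 + 9
37 = 4·9 + 1
9 = 9·1 + 0
Back-substituting gives 46·74 ≡ 1 (mod 83).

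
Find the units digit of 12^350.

4

Powers of 2 mod 10 repeat with period 4: 2, 4, 8, 6.
350 mod 4 = 2, so the last digit matches 2^2 = 4.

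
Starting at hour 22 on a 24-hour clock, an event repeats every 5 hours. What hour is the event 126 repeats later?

126·5 = 630.
630 = 26·24 + 6, so 630 mod 24 = 6.
(22 + 6) mod 24 = 4.

4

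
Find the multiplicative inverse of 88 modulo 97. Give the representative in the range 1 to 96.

97 = 1·88 + 9
88 = 9·9 + 7
9 = 1·7 + 2
7 = 3·2 + 1
2 = 2·1 + 0
Back-substituting gives 88·43 ≡ 1 (mod 97).

43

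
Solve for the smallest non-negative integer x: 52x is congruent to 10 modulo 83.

80

The inverse of 52 mod 83 is 8 (since 52·8 = 416 ≡ 1).
So x ≡ 8·10 = 80 ≡ 80 (mod 83).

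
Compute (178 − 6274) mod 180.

Dividing 6274 by 180 gives quotient 34 and remainder 154.
(178 − 154) mod 180 = 24.

24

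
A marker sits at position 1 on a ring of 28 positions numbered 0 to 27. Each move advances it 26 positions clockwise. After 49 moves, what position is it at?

15

49·26 = 1274.
1274 mod 28 = 14 (since 45·28 = 1260).
(1 + 14) mod 28 = 15.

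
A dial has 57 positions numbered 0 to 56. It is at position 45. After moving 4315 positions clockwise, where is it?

4315 mod 57 = 40 (since 75·57 = 4275).
(45 + 40) mod 57 = 28.

28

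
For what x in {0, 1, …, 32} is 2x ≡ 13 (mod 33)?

23

The inverse of 2 mod 33 is 17 (since 2·17 = 34 ≡ 1).
So x ≡ 17·13 = 221 ≡ 23 (mod 33).
Check: 2·23 = 46 = 1·33 + 13.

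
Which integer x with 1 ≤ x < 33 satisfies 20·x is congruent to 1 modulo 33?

20·5 = 100 = 3·33 + 1, so 20⁻¹ ≡ 5 (mod 33).

5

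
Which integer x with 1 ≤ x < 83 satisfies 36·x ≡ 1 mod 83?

83 = 2·36 + 11
36 = 3·11 + 3
11 = 3·3 + 2
3 = 1·2 + 1
2 = 2·1 + 0
Back-substituting gives 36·30 ≡ 1 (mod 83).

30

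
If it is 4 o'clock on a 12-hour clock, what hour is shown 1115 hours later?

3

1115 mod 12 = 11 (since 92·12 = 1104).
4 + 11 → 3 on a 12-hour dial.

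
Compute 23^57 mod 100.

Successive squares of 23 mod 100: 23^1≡23, 23^2≡29, 23^4≡41, 23^8≡81, 23^16≡61, 23^32≡21.
57 = 1 + 8 + 16 + 32, so 23^57 ≡ 23·81·61·21 ≡ 3 (mod 100).

3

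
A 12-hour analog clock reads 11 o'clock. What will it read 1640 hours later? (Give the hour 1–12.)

7

1640 mod 12 = 8 (since 136·12 = 1632).
11 + 8 → 7 on a 12-hour dial.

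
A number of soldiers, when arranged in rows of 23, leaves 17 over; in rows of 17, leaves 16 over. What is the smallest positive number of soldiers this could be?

339

x ≡ 16 (mod 17) gives x ∈ {16, 33, 50, 67, 84, 101, 118, 135, …}.
The first of these with x mod 23 = 17 is 339.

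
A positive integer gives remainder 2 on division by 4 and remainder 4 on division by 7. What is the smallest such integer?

x ≡ 2 (mod 4) gives x ∈ {2, 6, 10, 14, 18}.
The first of these with x mod 7 = 4 is 18.

18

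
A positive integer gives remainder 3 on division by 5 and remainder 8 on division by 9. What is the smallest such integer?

x ≡ 3 (mod 5) gives x ∈ {3, 8}.
The first of these with x mod 9 = 8 is 8.

8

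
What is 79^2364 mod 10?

1

Powers of 9 mod 10 repeat with period 2: 9, 1.
2364 mod 2 = 0, so the last digit matches 9^2 = 1.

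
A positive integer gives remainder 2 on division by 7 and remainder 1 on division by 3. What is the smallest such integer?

16

x ≡ 1 (mod 3) gives x ∈ {1, 4, 7, 10, 13, 16}.
The first of these with x mod 7 = 2 is 16.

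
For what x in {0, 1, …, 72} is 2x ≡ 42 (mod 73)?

21

2⁻¹ ≡ 37 (mod 73) because 2·37 = 74 = 1·73 + 1.
So x ≡ 37·42 = 1554 ≡ 21 (mod 73).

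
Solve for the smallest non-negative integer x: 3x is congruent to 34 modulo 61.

3⁻¹ ≡ 41 (mod 61) because 3·41 = 123 = 2·61 + 1.
So x ≡ 41·34 = 1394 ≡ 52 (mod 61).

52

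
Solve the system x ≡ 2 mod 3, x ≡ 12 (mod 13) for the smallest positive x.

x ≡ 2 (mod 3) gives x ∈ {2, 5, 8, 11, 14, 17, 20, 23, …}.
The first of these with x mod 13 = 12 is 38.

38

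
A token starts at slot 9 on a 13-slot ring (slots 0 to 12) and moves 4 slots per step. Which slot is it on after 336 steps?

336·4 = 1344.
1344 = 103·13 + 5, so 1344 mod 13 = 5.
(9 + 5) mod 13 = 1.

1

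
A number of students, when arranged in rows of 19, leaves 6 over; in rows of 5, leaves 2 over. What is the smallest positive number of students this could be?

x ≡ 2 (mod 5) gives x ∈ {2, 7, 12, 17, 22, 27, 32, 37, …}.
The first of these with x mod 19 = 6 is 82.

82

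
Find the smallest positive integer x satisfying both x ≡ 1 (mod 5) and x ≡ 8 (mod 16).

56

Since 16·1 ≡ 1 (mod 5), take x = 8 + 16·((1−8)·1 mod 5) = 8 + 16·3 = 56.
Check: 56 mod 5 = 1, 56 mod 16 = 8.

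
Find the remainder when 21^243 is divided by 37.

Successive squares of 21 mod 37: 21^1≡21, 21^2≡34, 21^4≡9, 21^8≡7, 21^16≡12, 21^32≡33, 21^64≡16, 21^128≡34.
243 = 1 + 2 + 16 + 32 + 64 + 128, so 21^243 ≡ 21·34·12·33·16·34 ≡ 36 (mod 37).

36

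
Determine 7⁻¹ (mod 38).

11

38 = 5·7 + 3
7 = 2·3 + 1
3 = 3·1 + 0
Back-substituting gives 7·11 ≡ 1 (mod 38).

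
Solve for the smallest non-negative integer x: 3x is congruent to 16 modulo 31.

The inverse of 3 mod 31 is 21 (since 3·21 = 63 ≡ 1).
Multiplying both sides by 21: x ≡ 21·16 = 336 ≡ 26 (mod 31).

26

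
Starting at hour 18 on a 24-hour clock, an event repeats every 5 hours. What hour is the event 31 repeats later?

31·5 = 155.
155 − 6·24 = 11, so 155 ≡ 11 (mod 24).
(18 + 11) mod 24 = 5.

5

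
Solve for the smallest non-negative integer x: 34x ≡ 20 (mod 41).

The inverse of 34 mod 41 is 35 (since 34·35 = 1190 ≡ 1).
So x ≡ 35·20 = 700 ≡ 3 (mod 41).

3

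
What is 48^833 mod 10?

Powers of 8 mod 10 repeat with period 4: 8, 4, 2, 6.
833 leaves remainder 1 on division by 4, so 48^833 ends in 8.

8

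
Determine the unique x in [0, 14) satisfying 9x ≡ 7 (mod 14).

7

9⁻¹ ≡ 11 (mod 14) because 9·11 = 99 = 7·14 + 1.
So x ≡ 11·7 = 77 ≡ 7 (mod 14).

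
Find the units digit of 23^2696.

1

Last digits of 3^n: 3, 9, 7, 1 (period 4).
2696 leaves remainder 0 on division by 4, so 23^2696 ends in 1.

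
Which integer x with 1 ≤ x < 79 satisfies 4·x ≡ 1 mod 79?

4·20 = 80 = 1·79 + 1, so 4⁻¹ ≡ 20 (mod 79).

20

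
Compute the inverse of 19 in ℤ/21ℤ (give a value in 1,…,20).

10

21 = 1·19 + 2
19 = 9·2 + 1
2 = 2·1 + 0
Back-substituting gives 19·10 ≡ 1 (mod 21).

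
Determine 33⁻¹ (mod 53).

45

53 = 1·33 + 20
33 = 1·20 + 13
20 = 1·13 + 7
13 = 1·7 + 6
7 = 1·6 + 1
6 = 6·1 + 0
Back-substituting gives 33·45 ≡ 1 (mod 53).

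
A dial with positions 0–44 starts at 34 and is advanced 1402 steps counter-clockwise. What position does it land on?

27

Dividing 1402 by 45 gives quotient 31 and remainder 7.
(34 − 7) mod 45 = 27.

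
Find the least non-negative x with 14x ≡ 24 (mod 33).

30

The inverse of 14 mod 33 is 26 (since 14·26 = 364 ≡ 1).
Multiplying both sides by 26: x ≡ 26·24 = 624 ≡ 30 (mod 33).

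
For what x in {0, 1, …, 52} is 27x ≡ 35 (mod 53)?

17

27⁻¹ ≡ 2 (mod 53) because 27·2 = 54 = 1·53 + 1.
Multiplying both sides by 2: x ≡ 2·35 = 70 ≡ 17 (mod 53).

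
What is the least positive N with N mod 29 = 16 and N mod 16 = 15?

335

Since 16·20 ≡ 1 (mod 29), take x = 15 + 16·((16−15)·20 mod 29) = 15 + 16·20 = 335.
Check: 335 mod 29 = 16, 335 mod 16 = 15.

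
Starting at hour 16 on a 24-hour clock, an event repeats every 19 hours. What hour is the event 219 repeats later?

1

219·19 = 4161.
4161 mod 24 = 9 (since 173·24 = 4152).
(16 + 9) mod 24 = 1.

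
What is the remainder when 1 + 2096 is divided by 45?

27

2096 mod 45 = 26 (since 46·45 = 2070).
(1 + 26) mod 45 = 27.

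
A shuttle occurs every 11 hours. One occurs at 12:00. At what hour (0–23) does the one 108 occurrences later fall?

108·11 = 1188.
1188 = 49·24 + 12, so 1188 mod 24 = 12.
(12 + 12) mod 24 = 0.

0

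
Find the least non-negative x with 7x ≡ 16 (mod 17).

12

The inverse of 7 mod 17 is 5 (since 7·5 = 35 ≡ 1).
Multiplying both sides by 5: x ≡ 5·16 = 80 ≡ 12 (mod 17).
Check: 7·12 = 84 = 4·17 + 16.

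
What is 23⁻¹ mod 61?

8

23·8 = 184 = 3·61 + 1, so 23⁻¹ ≡ 8 (mod 61).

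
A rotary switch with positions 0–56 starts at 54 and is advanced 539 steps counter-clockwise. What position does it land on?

28

539 mod 57 = 26 (since 9·57 = 513).
(54 − 26) mod 57 = 28.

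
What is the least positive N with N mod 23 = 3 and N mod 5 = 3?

Since 5·14 ≡ 1 (mod 23), take x = 3 + 5·((3−3)·14 mod 23) = 3 + 5·0 = 3.
Check: 3 mod 23 = 3, 3 mod 5 = 3.

3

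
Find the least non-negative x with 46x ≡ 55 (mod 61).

46⁻¹ ≡ 4 (mod 61) because 46·4 = 184 = 3·61 + 1.
Multiplying both sides by 4: x ≡ 4·55 = 220 ≡ 37 (mod 61).

37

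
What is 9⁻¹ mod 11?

5

11 = 1·9 + 2
9 = 4·2 + 1
2 = 2·1 + 0
Back-substituting gives 9·5 ≡ 1 (mod 11).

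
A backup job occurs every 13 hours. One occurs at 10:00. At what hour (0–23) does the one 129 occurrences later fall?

7

129·13 = 1677.
1677 mod 24 = 21 (since 69·24 = 1656).
(10 + 21) mod 24 = 7.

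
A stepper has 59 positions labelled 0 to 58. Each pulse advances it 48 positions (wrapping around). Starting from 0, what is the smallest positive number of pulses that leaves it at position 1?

59 = 1·48 + 11
48 = 4·11 + 4
11 = 2·4 + 3
4 = 1·3 + 1
3 = 3·1 + 0
Back-substituting gives 48·16 ≡ 1 (mod 59).

16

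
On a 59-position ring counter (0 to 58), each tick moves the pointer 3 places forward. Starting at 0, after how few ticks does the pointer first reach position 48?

The inverse of 3 mod 59 is 20 (since 3·20 = 60 ≡ 1).
So x ≡ 20·48 = 960 ≡ 16 (mod 59).

16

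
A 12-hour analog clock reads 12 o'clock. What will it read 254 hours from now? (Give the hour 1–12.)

2

254 mod 12 = 2 (since 21·12 = 252).
12 + 2 → 2 on a 12-hour dial.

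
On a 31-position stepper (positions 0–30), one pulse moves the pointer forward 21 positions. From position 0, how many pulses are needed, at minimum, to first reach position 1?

21·3 = 63 = 2·31 + 1, so 21⁻¹ ≡ 3 (mod 31).

3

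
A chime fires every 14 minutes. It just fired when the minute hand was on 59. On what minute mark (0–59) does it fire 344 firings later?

15

344·14 = 4816.
4816 − 80·60 = 16, so 4816 ≡ 16 (mod 60).
(59 + 16) mod 60 = 15.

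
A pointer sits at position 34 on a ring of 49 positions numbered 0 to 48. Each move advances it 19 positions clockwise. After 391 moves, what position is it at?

15

391·19 = 7429.
7429 = 151·49 + 30, so 7429 mod 49 = 30.
(34 + 30) mod 49 = 15.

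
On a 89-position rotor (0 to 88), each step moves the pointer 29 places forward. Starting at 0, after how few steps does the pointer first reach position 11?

28

29⁻¹ ≡ 43 (mod 89) because 29·43 = 1247 = 14·89 + 1.
Multiplying both sides by 43: x ≡ 43·11 = 473 ≡ 28 (mod 89).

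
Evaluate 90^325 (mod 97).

60

By repeated squaring mod 97: 90^1≡90, 90^2≡49, 90^4≡73, 90^8≡91, 90^16≡36, 90^32≡35, 90^64≡61, 90^128≡35, 90^256≡61.
Since 325 = 1 + 4 + 64 + 256 in binary, 90^325 ≡ 90·73·61·61 ≡ 60 (mod 97).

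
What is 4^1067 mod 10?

Last digits of 4^n: 4, 6 (period 2).
1067 mod 2 = 1, so the last digit matches 4^1 = 4.

4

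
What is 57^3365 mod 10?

The units digit of 57^n cycles with period 4: 7, 9, 3, 1, …
3365 mod 4 = 1, so the last digit matches 7^1 = 7.

7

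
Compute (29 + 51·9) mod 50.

38

51·9 = 459.
459 mod 50 = 9 (since 9·50 = 450).
(29 + 9) mod 50 = 38.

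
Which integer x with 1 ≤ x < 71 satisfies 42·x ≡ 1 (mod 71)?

71 = 1·42 + 29
42 = 1·29 + 13
29 = 2·13 + 3
13 = 4·3 + 1
3 = 3·1 + 0
Back-substituting gives 42·22 ≡ 1 (mod 71).

22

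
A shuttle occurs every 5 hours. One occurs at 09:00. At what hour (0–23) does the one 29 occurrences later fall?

29·5 = 145.
145 = 6·24 + 1, so 145 mod 24 = 1.
(9 + 1) mod 24 = 10.

10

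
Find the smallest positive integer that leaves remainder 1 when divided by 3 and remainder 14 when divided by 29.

43

x ≡ 1 (mod 3) gives x ∈ {1, 4, 7, 10, 13, 16, 19, 22, …}.
The first of these with x mod 29 = 14 is 43.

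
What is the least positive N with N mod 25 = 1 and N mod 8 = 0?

Since 8·22 ≡ 1 (mod 25), take x = 0 + 8·((1−0)·22 mod 25) = 0 + 8·22 = 176.
Check: 176 mod 25 = 1, 176 mod 8 = 0.

176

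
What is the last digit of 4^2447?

Powers of 4 mod 10 repeat with period 2: 4, 6.
2447 mod 2 = 1, so the last digit matches 4^1 = 4.

4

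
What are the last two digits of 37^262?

69

Successive squares of 37 mod 100: 37^1≡37, 37^2≡69, 37^4≡61, 37^8≡21, 37^16≡41, 37^32≡81, 37^64≡61, 37^128≡21, 37^256≡41.
Since 262 = 2 + 4 + 256 in binary, 37^262 ≡ 69·61·41 ≡ 69 (mod 100).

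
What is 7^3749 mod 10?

7

Last digits of 7^n: 7, 9, 3, 1 (period 4).
3749 mod 4 = 1, so the last digit matches 7^1 = 7.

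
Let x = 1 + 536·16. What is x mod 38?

536·16 = 8576.
8576 − 225·38 = 26, so 8576 ≡ 26 (mod 38).
(1 + 26) mod 38 = 27.

27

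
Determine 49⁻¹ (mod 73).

73 = 1·49 + 24
49 = 2·24 + 1
24 = 24·1 + 0
Back-substituting gives 49·3 ≡ 1 (mod 73).

3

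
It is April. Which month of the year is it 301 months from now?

May

Dividing 301 by 12 gives quotient 25 and remainder 1.
April + 1 month → May.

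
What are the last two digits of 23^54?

09

Square-and-reduce mod 100: 23^1≡23, 23^2≡29, 23^4≡41, 23^8≡81, 23^16≡61, 23^32≡21.
Since 54 = 2 + 4 + 16 + 32 in binary, 23^54 ≡ 29·41·61·21 ≡ 9 (mod 100).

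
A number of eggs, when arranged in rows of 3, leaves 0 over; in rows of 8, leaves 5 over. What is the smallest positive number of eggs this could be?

21

x ≡ 0 (mod 3) gives x ∈ {0, 3, 6, 9, 12, 15, 18, 21}.
The first of these with x mod 8 = 5 is 21.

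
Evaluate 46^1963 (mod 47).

Square-and-reduce mod 47: 46^1≡46, 46^2≡1, 46^4≡1, 46^8≡1, 46^16≡1, 46^32≡1, 46^64≡1, 46^128≡1, 46^256≡1, 46^512≡1, 46^1024≡1.
Since 1963 = 1 + 2 + 8 + 32 + 128 + 256 + 512 + 1024 in binary, 46^1963 ≡ 46·1·1·1·1·1·1·1 ≡ 46 (mod 47).

46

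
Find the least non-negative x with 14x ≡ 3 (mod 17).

16

14⁻¹ ≡ 11 (mod 17) because 14·11 = 154 = 9·17 + 1.
Multiplying both sides by 11: x ≡ 11·3 = 33 ≡ 16 (mod 17).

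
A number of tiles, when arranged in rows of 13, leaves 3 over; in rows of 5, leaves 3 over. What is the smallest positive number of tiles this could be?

x ≡ 3 (mod 5) gives x ∈ {3}.
The first of these with x mod 13 = 3 is 3.

3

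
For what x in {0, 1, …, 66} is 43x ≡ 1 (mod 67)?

The inverse of 43 mod 67 is 53 (since 43·53 = 2279 ≡ 1).
Multiplying both sides by 53: x ≡ 53·1 = 53 ≡ 53 (mod 67).

53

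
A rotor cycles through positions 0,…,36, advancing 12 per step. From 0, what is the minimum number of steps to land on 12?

1

12⁻¹ ≡ 34 (mod 37) because 12·34 = 408 = 11·37 + 1.
So x ≡ 34·12 = 408 ≡ 1 (mod 37).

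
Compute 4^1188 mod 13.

1

By repeated squaring mod 13: 4^1≡4, 4^2≡3, 4^4≡9, 4^8≡3, 4^16≡9, 4^32≡3, 4^64≡9, 4^128≡3, 4^256≡9, 4^512≡3, 4^1024≡9.
Since 1188 = 4 + 32 + 128 + 1024 in binary, 4^1188 ≡ 9·3·3·9 ≡ 1 (mod 13).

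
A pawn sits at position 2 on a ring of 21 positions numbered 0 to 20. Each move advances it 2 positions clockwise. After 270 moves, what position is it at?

270·2 = 540.
Dividing 540 by 21 gives quotient 25 and remainder 15.
(2 + 15) mod 21 = 17.

17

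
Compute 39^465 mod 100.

By repeated squaring mod 100: 39^1≡39, 39^2≡21, 39^4≡41, 39^8≡81, 39^16≡61, 39^32≡21, 39^64≡41, 39^128≡81, 39^256≡61.
Since 465 = 1 + 16 + 64 + 128 + 256 in binary, 39^465 ≡ 39·61·41·81·61 ≡ 99 (mod 100).

99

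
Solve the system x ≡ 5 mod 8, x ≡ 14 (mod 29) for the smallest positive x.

x ≡ 5 (mod 8) gives x ∈ {5, 13, 21, 29, 37, 45, 53, 61, …}.
The first of these with x mod 29 = 14 is 101.

101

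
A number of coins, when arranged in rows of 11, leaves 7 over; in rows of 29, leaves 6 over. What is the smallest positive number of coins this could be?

238

Since 29·8 ≡ 1 (mod 11), take x = 6 + 29·((7−6)·8 mod 11) = 6 + 29·8 = 238.
Check: 238 mod 11 = 7, 238 mod 29 = 6.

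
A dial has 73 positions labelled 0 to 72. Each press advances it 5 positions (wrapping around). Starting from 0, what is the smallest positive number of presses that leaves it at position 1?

5·44 = 220 = 3·73 + 1, so 5⁻¹ ≡ 44 (mod 73).

44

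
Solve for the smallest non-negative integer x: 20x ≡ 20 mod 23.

20⁻¹ ≡ 15 (mod 23) because 20·15 = 300 = 13·23 + 1.
Multiplying both sides by 15: x ≡ 15·20 = 300 ≡ 1 (mod 23).
Check: 20·1 = 20 = 0·23 + 20.

1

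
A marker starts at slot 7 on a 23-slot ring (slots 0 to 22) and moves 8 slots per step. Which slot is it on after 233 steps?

8

233·8 = 1864.
1864 mod 23 = 1 (since 81·23 = 1863).
(7 + 1) mod 23 = 8.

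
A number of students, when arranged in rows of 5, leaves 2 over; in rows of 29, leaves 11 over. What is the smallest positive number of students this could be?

127

Since 29·4 ≡ 1 (mod 5), take x = 11 + 29·((2−11)·4 mod 5) = 11 + 29·4 = 127.
Check: 127 mod 5 = 2, 127 mod 29 = 11.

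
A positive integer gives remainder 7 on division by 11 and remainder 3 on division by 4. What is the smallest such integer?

Since 4·3 ≡ 1 (mod 11), take x = 3 + 4·((7−3)·3 mod 11) = 3 + 4·1 = 7.
Check: 7 mod 11 = 7, 7 mod 4 = 3.

7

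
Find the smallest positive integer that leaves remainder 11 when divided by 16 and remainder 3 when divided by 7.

x ≡ 3 (mod 7) gives x ∈ {3, 10, 17, 24, 31, 38, 45, 52, …}.
The first of these with x mod 16 = 11 is 59.

59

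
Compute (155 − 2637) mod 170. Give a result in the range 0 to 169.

2637 mod 170 = 87 (since 15·170 = 2550).
(155 − 87) mod 170 = 68.

68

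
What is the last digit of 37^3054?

9

Powers of 7 mod 10 repeat with period 4: 7, 9, 3, 1.
3054 leaves remainder 2 on division by 4, so 37^3054 ends in 9.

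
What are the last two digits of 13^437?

Successive squares of 13 mod 100: 13^1≡13, 13^2≡69, 13^4≡61, 13^8≡21, 13^16≡41, 13^32≡81, 13^64≡61, 13^128≡21, 13^256≡41.
Since 437 = 1 + 4 + 16 + 32 + 128 + 256 in binary, 13^437 ≡ 13·61·41·81·21·41 ≡ 33 (mod 100).

33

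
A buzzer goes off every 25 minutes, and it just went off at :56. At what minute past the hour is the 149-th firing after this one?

1

149·25 = 3725.
3725 − 62·60 = 5, so 3725 ≡ 5 (mod 60).
(56 + 5) mod 60 = 1.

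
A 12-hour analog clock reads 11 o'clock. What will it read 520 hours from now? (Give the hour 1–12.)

520 = 43·12 + 4, so 520 mod 12 = 4.
11 + 4 → 3 on a 12-hour dial.

3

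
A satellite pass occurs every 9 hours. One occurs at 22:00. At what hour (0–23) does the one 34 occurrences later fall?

34·9 = 306.
306 mod 24 = 18 (since 12·24 = 288).
(22 + 18) mod 24 = 16.

16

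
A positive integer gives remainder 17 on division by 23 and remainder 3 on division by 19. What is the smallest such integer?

x ≡ 3 (mod 19) gives x ∈ {3, 22, 41, 60, 79, 98, 117, 136, …}.
The first of these with x mod 23 = 17 is 155.

155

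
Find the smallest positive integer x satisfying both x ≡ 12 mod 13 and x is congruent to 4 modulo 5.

Since 5·8 ≡ 1 (mod 13), take x = 4 + 5·((12−4)·8 mod 13) = 4 + 5·12 = 64.
Check: 64 mod 13 = 12, 64 mod 5 = 4.

64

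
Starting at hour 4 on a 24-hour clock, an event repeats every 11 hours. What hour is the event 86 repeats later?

86·11 = 946.
946 − 39·24 = 10, so 946 ≡ 10 (mod 24).
(4 + 10) mod 24 = 14.

14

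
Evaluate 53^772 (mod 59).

45

By repeated squaring mod 59: 53^1≡53, 53^2≡36, 53^4≡57, 53^8≡4, 53^16≡16, 53^32≡20, 53^64≡46, 53^128≡51, 53^256≡5, 53^512≡25.
772 = 4 + 256 + 512, so 53^772 ≡ 57·5·25 ≡ 45 (mod 59).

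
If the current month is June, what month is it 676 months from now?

676 mod 12 = 4 (since 56·12 = 672).
June + 4 months → October.

October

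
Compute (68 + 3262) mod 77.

3262 = 42·77 + 28, so 3262 mod 77 = 28.
(68 + 28) mod 77 = 19.

19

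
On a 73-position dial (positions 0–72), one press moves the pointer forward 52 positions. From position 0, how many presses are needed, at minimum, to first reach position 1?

73 = 1·52 + 21
52 = 2·21 + 10
21 = 2·10 + 1
10 = 10·1 + 0
Back-substituting gives 52·66 ≡ 1 (mod 73).

66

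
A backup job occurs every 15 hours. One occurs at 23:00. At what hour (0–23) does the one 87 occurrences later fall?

8

87·15 = 1305.
1305 mod 24 = 9 (since 54·24 = 1296).
(23 + 9) mod 24 = 8.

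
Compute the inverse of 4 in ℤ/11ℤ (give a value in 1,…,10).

3

11 = 2·4 + 3
4 = 1·3 + 1
3 = 3·1 + 0
Back-substituting gives 4·3 ≡ 1 (mod 11).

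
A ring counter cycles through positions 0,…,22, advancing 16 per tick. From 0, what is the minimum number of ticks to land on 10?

16⁻¹ ≡ 13 (mod 23) because 16·13 = 208 = 9·23 + 1.
Multiplying both sides by 13: x ≡ 13·10 = 130 ≡ 15 (mod 23).

15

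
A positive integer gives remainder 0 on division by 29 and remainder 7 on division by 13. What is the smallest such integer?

319

x ≡ 7 (mod 13) gives x ∈ {7, 20, 33, 46, 59, 72, 85, 98, …}.
The first of these with x mod 29 = 0 is 319.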